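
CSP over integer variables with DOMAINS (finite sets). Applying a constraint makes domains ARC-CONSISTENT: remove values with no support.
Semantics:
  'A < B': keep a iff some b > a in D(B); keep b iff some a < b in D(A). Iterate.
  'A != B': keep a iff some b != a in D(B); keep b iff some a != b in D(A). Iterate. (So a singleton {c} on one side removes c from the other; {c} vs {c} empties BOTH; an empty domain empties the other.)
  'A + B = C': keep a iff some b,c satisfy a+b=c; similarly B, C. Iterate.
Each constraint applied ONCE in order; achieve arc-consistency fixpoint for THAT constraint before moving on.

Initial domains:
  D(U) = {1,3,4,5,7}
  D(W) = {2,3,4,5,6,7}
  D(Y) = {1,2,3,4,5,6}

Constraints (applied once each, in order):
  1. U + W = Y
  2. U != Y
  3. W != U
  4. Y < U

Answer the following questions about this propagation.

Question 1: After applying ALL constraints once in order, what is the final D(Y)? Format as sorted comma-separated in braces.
Answer: {3}

Derivation:
Constraint 1 (U + W = Y) on D(U)={1,3,4,5,7} D(W)={2,3,4,5,6,7} D(Y)={1,2,3,4,5,6}: U {1,3,4,5,7}->{1,3,4}; W {2,3,4,5,6,7}->{2,3,4,5}; Y {1,2,3,4,5,6}->{3,4,5,6}
Constraint 2 (U != Y) on D(U)={1,3,4} D(Y)={3,4,5,6}: no change
Constraint 3 (W != U) on D(W)={2,3,4,5} D(U)={1,3,4}: no change
Constraint 4 (Y < U) on D(Y)={3,4,5,6} D(U)={1,3,4}: Y {3,4,5,6}->{3}; U {1,3,4}->{4}
So after all 4 constraints: D(Y) = {3}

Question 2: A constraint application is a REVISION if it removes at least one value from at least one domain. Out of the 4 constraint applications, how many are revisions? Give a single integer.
Constraint 1 (U + W = Y) on D(U)={1,3,4,5,7} D(W)={2,3,4,5,6,7} D(Y)={1,2,3,4,5,6}: U {1,3,4,5,7}->{1,3,4}; W {2,3,4,5,6,7}->{2,3,4,5}; Y {1,2,3,4,5,6}->{3,4,5,6} => REVISION
Constraint 2 (U != Y) on D(U)={1,3,4} D(Y)={3,4,5,6}: no change => not a revision
Constraint 3 (W != U) on D(W)={2,3,4,5} D(U)={1,3,4}: no change => not a revision
Constraint 4 (Y < U) on D(Y)={3,4,5,6} D(U)={1,3,4}: Y {3,4,5,6}->{3}; U {1,3,4}->{4} => REVISION
Total revisions = 2

Answer: 2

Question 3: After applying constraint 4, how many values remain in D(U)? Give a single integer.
Constraint 1 (U + W = Y) on D(U)={1,3,4,5,7} D(W)={2,3,4,5,6,7} D(Y)={1,2,3,4,5,6}: U {1,3,4,5,7}->{1,3,4}; W {2,3,4,5,6,7}->{2,3,4,5}; Y {1,2,3,4,5,6}->{3,4,5,6}
Constraint 2 (U != Y) on D(U)={1,3,4} D(Y)={3,4,5,6}: no change
Constraint 3 (W != U) on D(W)={2,3,4,5} D(U)={1,3,4}: no change
Constraint 4 (Y < U) on D(Y)={3,4,5,6} D(U)={1,3,4}: Y {3,4,5,6}->{3}; U {1,3,4}->{4}
So after constraint 4: D(U)={4}, size = 1

Answer: 1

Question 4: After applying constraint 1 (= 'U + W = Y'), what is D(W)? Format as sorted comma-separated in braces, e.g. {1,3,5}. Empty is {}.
Answer: {2,3,4,5}

Derivation:
Constraint 1 (U + W = Y) on D(U)={1,3,4,5,7} D(W)={2,3,4,5,6,7} D(Y)={1,2,3,4,5,6}: U {1,3,4,5,7}->{1,3,4}; W {2,3,4,5,6,7}->{2,3,4,5}; Y {1,2,3,4,5,6}->{3,4,5,6}
So after constraint 1: D(W) = {2,3,4,5}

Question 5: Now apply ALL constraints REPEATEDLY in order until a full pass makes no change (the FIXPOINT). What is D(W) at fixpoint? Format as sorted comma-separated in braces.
Answer: {}

Derivation:
pass 0 (initial): D(W)={2,3,4,5,6,7}
pass 1: U {1,3,4,5,7}->{4}; W {2,3,4,5,6,7}->{2,3,4,5}; Y {1,2,3,4,5,6}->{3}
pass 2: U {4}->{}; W {2,3,4,5}->{}; Y {3}->{}
pass 3: no change
Fixpoint after 3 passes: D(W) = {}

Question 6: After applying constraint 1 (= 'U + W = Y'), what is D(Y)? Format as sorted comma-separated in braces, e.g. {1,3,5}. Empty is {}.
Answer: {3,4,5,6}

Derivation:
Constraint 1 (U + W = Y) on D(U)={1,3,4,5,7} D(W)={2,3,4,5,6,7} D(Y)={1,2,3,4,5,6}: U {1,3,4,5,7}->{1,3,4}; W {2,3,4,5,6,7}->{2,3,4,5}; Y {1,2,3,4,5,6}->{3,4,5,6}
So after constraint 1: D(Y) = {3,4,5,6}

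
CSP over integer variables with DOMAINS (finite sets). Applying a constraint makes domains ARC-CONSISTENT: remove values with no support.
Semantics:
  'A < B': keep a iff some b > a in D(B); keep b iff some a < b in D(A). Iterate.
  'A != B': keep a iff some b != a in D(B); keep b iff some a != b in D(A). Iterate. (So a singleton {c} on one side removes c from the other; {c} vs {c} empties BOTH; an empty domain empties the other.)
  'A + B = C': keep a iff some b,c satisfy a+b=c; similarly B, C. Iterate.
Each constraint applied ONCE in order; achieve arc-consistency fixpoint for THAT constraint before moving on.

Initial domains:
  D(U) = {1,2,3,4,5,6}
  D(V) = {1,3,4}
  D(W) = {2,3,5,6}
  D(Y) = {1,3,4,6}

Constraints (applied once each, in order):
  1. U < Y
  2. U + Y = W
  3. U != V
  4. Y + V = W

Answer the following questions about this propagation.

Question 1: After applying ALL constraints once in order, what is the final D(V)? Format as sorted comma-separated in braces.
Answer: {1,3}

Derivation:
Constraint 1 (U < Y) on D(U)={1,2,3,4,5,6} D(Y)={1,3,4,6}: U {1,2,3,4,5,6}->{1,2,3,4,5}; Y {1,3,4,6}->{3,4,6}
Constraint 2 (U + Y = W) on D(U)={1,2,3,4,5} D(Y)={3,4,6} D(W)={2,3,5,6}: U {1,2,3,4,5}->{1,2,3}; Y {3,4,6}->{3,4}; W {2,3,5,6}->{5,6}
Constraint 3 (U != V) on D(U)={1,2,3} D(V)={1,3,4}: no change
Constraint 4 (Y + V = W) on D(Y)={3,4} D(V)={1,3,4} D(W)={5,6}: V {1,3,4}->{1,3}
So after all 4 constraints: D(V) = {1,3}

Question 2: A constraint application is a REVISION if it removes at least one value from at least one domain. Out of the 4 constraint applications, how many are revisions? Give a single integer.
Constraint 1 (U < Y) on D(U)={1,2,3,4,5,6} D(Y)={1,3,4,6}: U {1,2,3,4,5,6}->{1,2,3,4,5}; Y {1,3,4,6}->{3,4,6} => REVISION
Constraint 2 (U + Y = W) on D(U)={1,2,3,4,5} D(Y)={3,4,6} D(W)={2,3,5,6}: U {1,2,3,4,5}->{1,2,3}; Y {3,4,6}->{3,4}; W {2,3,5,6}->{5,6} => REVISION
Constraint 3 (U != V) on D(U)={1,2,3} D(V)={1,3,4}: no change => not a revision
Constraint 4 (Y + V = W) on D(Y)={3,4} D(V)={1,3,4} D(W)={5,6}: V {1,3,4}->{1,3} => REVISION
Total revisions = 3

Answer: 3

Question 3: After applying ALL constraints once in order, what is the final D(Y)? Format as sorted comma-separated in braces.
Constraint 1 (U < Y) on D(U)={1,2,3,4,5,6} D(Y)={1,3,4,6}: U {1,2,3,4,5,6}->{1,2,3,4,5}; Y {1,3,4,6}->{3,4,6}
Constraint 2 (U + Y = W) on D(U)={1,2,3,4,5} D(Y)={3,4,6} D(W)={2,3,5,6}: U {1,2,3,4,5}->{1,2,3}; Y {3,4,6}->{3,4}; W {2,3,5,6}->{5,6}
Constraint 3 (U != V) on D(U)={1,2,3} D(V)={1,3,4}: no change
Constraint 4 (Y + V = W) on D(Y)={3,4} D(V)={1,3,4} D(W)={5,6}: V {1,3,4}->{1,3}
So after all 4 constraints: D(Y) = {3,4}

Answer: {3,4}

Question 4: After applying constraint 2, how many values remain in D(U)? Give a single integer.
Constraint 1 (U < Y) on D(U)={1,2,3,4,5,6} D(Y)={1,3,4,6}: U {1,2,3,4,5,6}->{1,2,3,4,5}; Y {1,3,4,6}->{3,4,6}
Constraint 2 (U + Y = W) on D(U)={1,2,3,4,5} D(Y)={3,4,6} D(W)={2,3,5,6}: U {1,2,3,4,5}->{1,2,3}; Y {3,4,6}->{3,4}; W {2,3,5,6}->{5,6}
So after constraint 2: D(U)={1,2,3}, size = 3

Answer: 3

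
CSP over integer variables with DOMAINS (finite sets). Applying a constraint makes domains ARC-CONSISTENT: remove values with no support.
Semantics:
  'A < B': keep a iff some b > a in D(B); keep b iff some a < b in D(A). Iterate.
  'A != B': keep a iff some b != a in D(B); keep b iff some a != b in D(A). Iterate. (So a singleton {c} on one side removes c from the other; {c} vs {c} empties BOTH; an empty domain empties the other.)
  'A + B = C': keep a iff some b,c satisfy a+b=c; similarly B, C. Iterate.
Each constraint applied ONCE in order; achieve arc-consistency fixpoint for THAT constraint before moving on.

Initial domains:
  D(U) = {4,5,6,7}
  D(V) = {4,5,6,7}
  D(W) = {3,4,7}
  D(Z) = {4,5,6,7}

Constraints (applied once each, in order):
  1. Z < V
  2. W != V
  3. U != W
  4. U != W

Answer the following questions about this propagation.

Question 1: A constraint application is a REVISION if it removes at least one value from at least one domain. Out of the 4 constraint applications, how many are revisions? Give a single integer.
Answer: 1

Derivation:
Constraint 1 (Z < V) on D(Z)={4,5,6,7} D(V)={4,5,6,7}: Z {4,5,6,7}->{4,5,6}; V {4,5,6,7}->{5,6,7} => REVISION
Constraint 2 (W != V) on D(W)={3,4,7} D(V)={5,6,7}: no change => not a revision
Constraint 3 (U != W) on D(U)={4,5,6,7} D(W)={3,4,7}: no change => not a revision
Constraint 4 (U != W) on D(U)={4,5,6,7} D(W)={3,4,7}: no change => not a revision
Total revisions = 1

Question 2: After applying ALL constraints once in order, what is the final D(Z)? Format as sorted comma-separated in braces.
Answer: {4,5,6}

Derivation:
Constraint 1 (Z < V) on D(Z)={4,5,6,7} D(V)={4,5,6,7}: Z {4,5,6,7}->{4,5,6}; V {4,5,6,7}->{5,6,7}
Constraint 2 (W != V) on D(W)={3,4,7} D(V)={5,6,7}: no change
Constraint 3 (U != W) on D(U)={4,5,6,7} D(W)={3,4,7}: no change
Constraint 4 (U != W) on D(U)={4,5,6,7} D(W)={3,4,7}: no change
So after all 4 constraints: D(Z) = {4,5,6}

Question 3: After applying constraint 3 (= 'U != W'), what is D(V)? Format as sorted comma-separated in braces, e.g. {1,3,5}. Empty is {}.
Constraint 1 (Z < V) on D(Z)={4,5,6,7} D(V)={4,5,6,7}: Z {4,5,6,7}->{4,5,6}; V {4,5,6,7}->{5,6,7}
Constraint 2 (W != V) on D(W)={3,4,7} D(V)={5,6,7}: no change
Constraint 3 (U != W) on D(U)={4,5,6,7} D(W)={3,4,7}: no change
So after constraint 3: D(V) = {5,6,7}

Answer: {5,6,7}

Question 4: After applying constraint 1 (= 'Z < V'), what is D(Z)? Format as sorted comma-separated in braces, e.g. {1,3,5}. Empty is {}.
Answer: {4,5,6}

Derivation:
Constraint 1 (Z < V) on D(Z)={4,5,6,7} D(V)={4,5,6,7}: Z {4,5,6,7}->{4,5,6}; V {4,5,6,7}->{5,6,7}
So after constraint 1: D(Z) = {4,5,6}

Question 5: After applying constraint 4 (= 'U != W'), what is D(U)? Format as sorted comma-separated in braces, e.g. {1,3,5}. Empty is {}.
Answer: {4,5,6,7}

Derivation:
Constraint 1 (Z < V) on D(Z)={4,5,6,7} D(V)={4,5,6,7}: Z {4,5,6,7}->{4,5,6}; V {4,5,6,7}->{5,6,7}
Constraint 2 (W != V) on D(W)={3,4,7} D(V)={5,6,7}: no change
Constraint 3 (U != W) on D(U)={4,5,6,7} D(W)={3,4,7}: no change
Constraint 4 (U != W) on D(U)={4,5,6,7} D(W)={3,4,7}: no change
So after constraint 4: D(U) = {4,5,6,7}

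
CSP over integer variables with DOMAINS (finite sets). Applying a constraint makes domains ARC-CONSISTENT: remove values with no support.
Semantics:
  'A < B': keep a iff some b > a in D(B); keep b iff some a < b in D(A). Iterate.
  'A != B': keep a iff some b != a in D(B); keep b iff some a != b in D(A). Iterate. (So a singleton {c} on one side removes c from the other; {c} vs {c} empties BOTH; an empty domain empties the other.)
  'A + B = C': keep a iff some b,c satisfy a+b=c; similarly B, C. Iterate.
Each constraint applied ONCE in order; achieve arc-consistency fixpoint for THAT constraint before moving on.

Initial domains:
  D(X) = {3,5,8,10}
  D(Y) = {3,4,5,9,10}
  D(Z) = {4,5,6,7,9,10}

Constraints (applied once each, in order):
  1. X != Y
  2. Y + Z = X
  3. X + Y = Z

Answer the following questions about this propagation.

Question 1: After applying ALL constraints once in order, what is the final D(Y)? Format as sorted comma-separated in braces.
Constraint 1 (X != Y) on D(X)={3,5,8,10} D(Y)={3,4,5,9,10}: no change
Constraint 2 (Y + Z = X) on D(Y)={3,4,5,9,10} D(Z)={4,5,6,7,9,10} D(X)={3,5,8,10}: Y {3,4,5,9,10}->{3,4,5}; Z {4,5,6,7,9,10}->{4,5,6,7}; X {3,5,8,10}->{8,10}
Constraint 3 (X + Y = Z) on D(X)={8,10} D(Y)={3,4,5} D(Z)={4,5,6,7}: X {8,10}->{}; Y {3,4,5}->{}; Z {4,5,6,7}->{}
So after all 3 constraints: D(Y) = {}

Answer: {}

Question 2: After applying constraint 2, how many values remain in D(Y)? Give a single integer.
Constraint 1 (X != Y) on D(X)={3,5,8,10} D(Y)={3,4,5,9,10}: no change
Constraint 2 (Y + Z = X) on D(Y)={3,4,5,9,10} D(Z)={4,5,6,7,9,10} D(X)={3,5,8,10}: Y {3,4,5,9,10}->{3,4,5}; Z {4,5,6,7,9,10}->{4,5,6,7}; X {3,5,8,10}->{8,10}
So after constraint 2: D(Y)={3,4,5}, size = 3

Answer: 3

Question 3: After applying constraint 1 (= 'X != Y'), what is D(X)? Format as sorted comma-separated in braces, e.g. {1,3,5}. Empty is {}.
Answer: {3,5,8,10}

Derivation:
Constraint 1 (X != Y) on D(X)={3,5,8,10} D(Y)={3,4,5,9,10}: no change
So after constraint 1: D(X) = {3,5,8,10}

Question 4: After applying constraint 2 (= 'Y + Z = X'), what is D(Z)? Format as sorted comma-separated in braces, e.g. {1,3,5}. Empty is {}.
Answer: {4,5,6,7}

Derivation:
Constraint 1 (X != Y) on D(X)={3,5,8,10} D(Y)={3,4,5,9,10}: no change
Constraint 2 (Y + Z = X) on D(Y)={3,4,5,9,10} D(Z)={4,5,6,7,9,10} D(X)={3,5,8,10}: Y {3,4,5,9,10}->{3,4,5}; Z {4,5,6,7,9,10}->{4,5,6,7}; X {3,5,8,10}->{8,10}
So after constraint 2: D(Z) = {4,5,6,7}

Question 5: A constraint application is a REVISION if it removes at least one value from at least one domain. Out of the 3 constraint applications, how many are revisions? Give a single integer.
Constraint 1 (X != Y) on D(X)={3,5,8,10} D(Y)={3,4,5,9,10}: no change => not a revision
Constraint 2 (Y + Z = X) on D(Y)={3,4,5,9,10} D(Z)={4,5,6,7,9,10} D(X)={3,5,8,10}: Y {3,4,5,9,10}->{3,4,5}; Z {4,5,6,7,9,10}->{4,5,6,7}; X {3,5,8,10}->{8,10} => REVISION
Constraint 3 (X + Y = Z) on D(X)={8,10} D(Y)={3,4,5} D(Z)={4,5,6,7}: X {8,10}->{}; Y {3,4,5}->{}; Z {4,5,6,7}->{} => REVISION
Total revisions = 2

Answer: 2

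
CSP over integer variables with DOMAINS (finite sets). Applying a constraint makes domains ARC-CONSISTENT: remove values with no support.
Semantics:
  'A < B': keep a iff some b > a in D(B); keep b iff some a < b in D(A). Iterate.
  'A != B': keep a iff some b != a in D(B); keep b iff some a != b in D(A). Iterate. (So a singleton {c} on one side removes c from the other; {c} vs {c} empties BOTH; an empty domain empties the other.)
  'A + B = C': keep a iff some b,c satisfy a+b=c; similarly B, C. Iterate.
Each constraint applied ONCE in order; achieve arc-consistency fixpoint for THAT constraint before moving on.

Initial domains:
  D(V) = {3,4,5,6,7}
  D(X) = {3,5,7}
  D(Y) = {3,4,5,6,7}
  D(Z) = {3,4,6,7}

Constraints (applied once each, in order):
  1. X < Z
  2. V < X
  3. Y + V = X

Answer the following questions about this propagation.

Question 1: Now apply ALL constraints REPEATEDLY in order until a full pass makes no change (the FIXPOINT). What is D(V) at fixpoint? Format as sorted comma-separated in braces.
Answer: {}

Derivation:
pass 0 (initial): D(V)={3,4,5,6,7}
pass 1: V {3,4,5,6,7}->{}; X {3,5,7}->{}; Y {3,4,5,6,7}->{}; Z {3,4,6,7}->{4,6,7}
pass 2: Z {4,6,7}->{}
pass 3: no change
Fixpoint after 3 passes: D(V) = {}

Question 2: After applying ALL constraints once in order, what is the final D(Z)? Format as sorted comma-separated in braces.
Constraint 1 (X < Z) on D(X)={3,5,7} D(Z)={3,4,6,7}: X {3,5,7}->{3,5}; Z {3,4,6,7}->{4,6,7}
Constraint 2 (V < X) on D(V)={3,4,5,6,7} D(X)={3,5}: V {3,4,5,6,7}->{3,4}; X {3,5}->{5}
Constraint 3 (Y + V = X) on D(Y)={3,4,5,6,7} D(V)={3,4} D(X)={5}: Y {3,4,5,6,7}->{}; V {3,4}->{}; X {5}->{}
So after all 3 constraints: D(Z) = {4,6,7}

Answer: {4,6,7}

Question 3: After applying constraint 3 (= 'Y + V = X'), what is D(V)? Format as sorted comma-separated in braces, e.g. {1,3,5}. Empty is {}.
Answer: {}

Derivation:
Constraint 1 (X < Z) on D(X)={3,5,7} D(Z)={3,4,6,7}: X {3,5,7}->{3,5}; Z {3,4,6,7}->{4,6,7}
Constraint 2 (V < X) on D(V)={3,4,5,6,7} D(X)={3,5}: V {3,4,5,6,7}->{3,4}; X {3,5}->{5}
Constraint 3 (Y + V = X) on D(Y)={3,4,5,6,7} D(V)={3,4} D(X)={5}: Y {3,4,5,6,7}->{}; V {3,4}->{}; X {5}->{}
So after constraint 3: D(V) = {}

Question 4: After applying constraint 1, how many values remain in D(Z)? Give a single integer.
Constraint 1 (X < Z) on D(X)={3,5,7} D(Z)={3,4,6,7}: X {3,5,7}->{3,5}; Z {3,4,6,7}->{4,6,7}
So after constraint 1: D(Z)={4,6,7}, size = 3

Answer: 3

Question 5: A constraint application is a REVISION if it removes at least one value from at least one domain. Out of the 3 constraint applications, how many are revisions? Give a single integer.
Constraint 1 (X < Z) on D(X)={3,5,7} D(Z)={3,4,6,7}: X {3,5,7}->{3,5}; Z {3,4,6,7}->{4,6,7} => REVISION
Constraint 2 (V < X) on D(V)={3,4,5,6,7} D(X)={3,5}: V {3,4,5,6,7}->{3,4}; X {3,5}->{5} => REVISION
Constraint 3 (Y + V = X) on D(Y)={3,4,5,6,7} D(V)={3,4} D(X)={5}: Y {3,4,5,6,7}->{}; V {3,4}->{}; X {5}->{} => REVISION
Total revisions = 3

Answer: 3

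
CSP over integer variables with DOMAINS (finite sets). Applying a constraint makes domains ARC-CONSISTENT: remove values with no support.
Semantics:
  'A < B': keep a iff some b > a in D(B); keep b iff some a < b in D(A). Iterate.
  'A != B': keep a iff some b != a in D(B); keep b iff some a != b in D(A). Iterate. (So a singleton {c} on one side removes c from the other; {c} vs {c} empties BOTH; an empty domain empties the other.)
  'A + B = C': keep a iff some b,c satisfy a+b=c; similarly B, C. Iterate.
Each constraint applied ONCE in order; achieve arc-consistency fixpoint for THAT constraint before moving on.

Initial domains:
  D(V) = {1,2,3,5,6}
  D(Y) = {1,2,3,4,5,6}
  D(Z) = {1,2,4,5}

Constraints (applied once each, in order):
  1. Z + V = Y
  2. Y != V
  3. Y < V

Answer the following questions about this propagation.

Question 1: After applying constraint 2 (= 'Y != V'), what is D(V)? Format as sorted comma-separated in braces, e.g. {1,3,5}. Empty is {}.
Constraint 1 (Z + V = Y) on D(Z)={1,2,4,5} D(V)={1,2,3,5,6} D(Y)={1,2,3,4,5,6}: V {1,2,3,5,6}->{1,2,3,5}; Y {1,2,3,4,5,6}->{2,3,4,5,6}
Constraint 2 (Y != V) on D(Y)={2,3,4,5,6} D(V)={1,2,3,5}: no change
So after constraint 2: D(V) = {1,2,3,5}

Answer: {1,2,3,5}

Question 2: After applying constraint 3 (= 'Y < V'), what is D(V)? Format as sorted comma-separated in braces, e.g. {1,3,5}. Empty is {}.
Constraint 1 (Z + V = Y) on D(Z)={1,2,4,5} D(V)={1,2,3,5,6} D(Y)={1,2,3,4,5,6}: V {1,2,3,5,6}->{1,2,3,5}; Y {1,2,3,4,5,6}->{2,3,4,5,6}
Constraint 2 (Y != V) on D(Y)={2,3,4,5,6} D(V)={1,2,3,5}: no change
Constraint 3 (Y < V) on D(Y)={2,3,4,5,6} D(V)={1,2,3,5}: Y {2,3,4,5,6}->{2,3,4}; V {1,2,3,5}->{3,5}
So after constraint 3: D(V) = {3,5}

Answer: {3,5}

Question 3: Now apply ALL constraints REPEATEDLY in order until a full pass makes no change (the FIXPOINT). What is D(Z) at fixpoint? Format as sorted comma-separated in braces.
Answer: {}

Derivation:
pass 0 (initial): D(Z)={1,2,4,5}
pass 1: V {1,2,3,5,6}->{3,5}; Y {1,2,3,4,5,6}->{2,3,4}
pass 2: V {3,5}->{}; Y {2,3,4}->{}; Z {1,2,4,5}->{1}
pass 3: Z {1}->{}
pass 4: no change
Fixpoint after 4 passes: D(Z) = {}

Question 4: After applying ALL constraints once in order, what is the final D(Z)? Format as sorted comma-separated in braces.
Constraint 1 (Z + V = Y) on D(Z)={1,2,4,5} D(V)={1,2,3,5,6} D(Y)={1,2,3,4,5,6}: V {1,2,3,5,6}->{1,2,3,5}; Y {1,2,3,4,5,6}->{2,3,4,5,6}
Constraint 2 (Y != V) on D(Y)={2,3,4,5,6} D(V)={1,2,3,5}: no change
Constraint 3 (Y < V) on D(Y)={2,3,4,5,6} D(V)={1,2,3,5}: Y {2,3,4,5,6}->{2,3,4}; V {1,2,3,5}->{3,5}
So after all 3 constraints: D(Z) = {1,2,4,5}

Answer: {1,2,4,5}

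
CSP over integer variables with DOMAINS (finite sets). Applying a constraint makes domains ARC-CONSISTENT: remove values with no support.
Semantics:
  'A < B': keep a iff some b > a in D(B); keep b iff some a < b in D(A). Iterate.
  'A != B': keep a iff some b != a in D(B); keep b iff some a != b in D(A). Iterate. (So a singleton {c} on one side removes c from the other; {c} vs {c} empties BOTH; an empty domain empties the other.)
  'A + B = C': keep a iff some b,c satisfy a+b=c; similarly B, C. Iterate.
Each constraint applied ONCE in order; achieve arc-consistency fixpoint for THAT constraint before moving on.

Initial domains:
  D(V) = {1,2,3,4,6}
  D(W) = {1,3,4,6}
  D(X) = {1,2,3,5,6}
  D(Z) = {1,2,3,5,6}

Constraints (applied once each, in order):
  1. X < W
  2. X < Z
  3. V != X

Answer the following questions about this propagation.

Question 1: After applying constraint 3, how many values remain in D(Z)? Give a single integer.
Answer: 4

Derivation:
Constraint 1 (X < W) on D(X)={1,2,3,5,6} D(W)={1,3,4,6}: X {1,2,3,5,6}->{1,2,3,5}; W {1,3,4,6}->{3,4,6}
Constraint 2 (X < Z) on D(X)={1,2,3,5} D(Z)={1,2,3,5,6}: Z {1,2,3,5,6}->{2,3,5,6}
Constraint 3 (V != X) on D(V)={1,2,3,4,6} D(X)={1,2,3,5}: no change
So after constraint 3: D(Z)={2,3,5,6}, size = 4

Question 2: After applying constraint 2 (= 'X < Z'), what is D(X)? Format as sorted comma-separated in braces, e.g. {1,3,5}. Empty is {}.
Answer: {1,2,3,5}

Derivation:
Constraint 1 (X < W) on D(X)={1,2,3,5,6} D(W)={1,3,4,6}: X {1,2,3,5,6}->{1,2,3,5}; W {1,3,4,6}->{3,4,6}
Constraint 2 (X < Z) on D(X)={1,2,3,5} D(Z)={1,2,3,5,6}: Z {1,2,3,5,6}->{2,3,5,6}
So after constraint 2: D(X) = {1,2,3,5}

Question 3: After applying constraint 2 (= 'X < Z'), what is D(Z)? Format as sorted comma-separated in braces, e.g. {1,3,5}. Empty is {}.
Constraint 1 (X < W) on D(X)={1,2,3,5,6} D(W)={1,3,4,6}: X {1,2,3,5,6}->{1,2,3,5}; W {1,3,4,6}->{3,4,6}
Constraint 2 (X < Z) on D(X)={1,2,3,5} D(Z)={1,2,3,5,6}: Z {1,2,3,5,6}->{2,3,5,6}
So after constraint 2: D(Z) = {2,3,5,6}

Answer: {2,3,5,6}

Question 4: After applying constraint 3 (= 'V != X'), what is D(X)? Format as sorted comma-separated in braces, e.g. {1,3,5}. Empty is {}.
Constraint 1 (X < W) on D(X)={1,2,3,5,6} D(W)={1,3,4,6}: X {1,2,3,5,6}->{1,2,3,5}; W {1,3,4,6}->{3,4,6}
Constraint 2 (X < Z) on D(X)={1,2,3,5} D(Z)={1,2,3,5,6}: Z {1,2,3,5,6}->{2,3,5,6}
Constraint 3 (V != X) on D(V)={1,2,3,4,6} D(X)={1,2,3,5}: no change
So after constraint 3: D(X) = {1,2,3,5}

Answer: {1,2,3,5}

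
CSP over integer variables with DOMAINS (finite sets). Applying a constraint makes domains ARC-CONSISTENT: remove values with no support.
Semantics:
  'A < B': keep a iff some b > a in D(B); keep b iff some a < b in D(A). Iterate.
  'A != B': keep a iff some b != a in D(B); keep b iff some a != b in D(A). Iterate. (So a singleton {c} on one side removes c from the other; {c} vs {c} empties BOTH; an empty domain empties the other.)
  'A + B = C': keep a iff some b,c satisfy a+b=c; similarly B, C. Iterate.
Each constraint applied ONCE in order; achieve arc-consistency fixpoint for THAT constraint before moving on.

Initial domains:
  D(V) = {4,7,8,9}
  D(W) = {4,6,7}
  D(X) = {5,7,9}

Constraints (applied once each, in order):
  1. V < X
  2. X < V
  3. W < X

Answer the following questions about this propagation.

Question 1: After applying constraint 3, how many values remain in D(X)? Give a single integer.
Constraint 1 (V < X) on D(V)={4,7,8,9} D(X)={5,7,9}: V {4,7,8,9}->{4,7,8}
Constraint 2 (X < V) on D(X)={5,7,9} D(V)={4,7,8}: X {5,7,9}->{5,7}; V {4,7,8}->{7,8}
Constraint 3 (W < X) on D(W)={4,6,7} D(X)={5,7}: W {4,6,7}->{4,6}
So after constraint 3: D(X)={5,7}, size = 2

Answer: 2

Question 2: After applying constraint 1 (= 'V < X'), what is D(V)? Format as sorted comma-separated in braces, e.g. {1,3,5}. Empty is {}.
Constraint 1 (V < X) on D(V)={4,7,8,9} D(X)={5,7,9}: V {4,7,8,9}->{4,7,8}
So after constraint 1: D(V) = {4,7,8}

Answer: {4,7,8}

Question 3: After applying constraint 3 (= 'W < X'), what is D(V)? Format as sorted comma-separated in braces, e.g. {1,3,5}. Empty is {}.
Answer: {7,8}

Derivation:
Constraint 1 (V < X) on D(V)={4,7,8,9} D(X)={5,7,9}: V {4,7,8,9}->{4,7,8}
Constraint 2 (X < V) on D(X)={5,7,9} D(V)={4,7,8}: X {5,7,9}->{5,7}; V {4,7,8}->{7,8}
Constraint 3 (W < X) on D(W)={4,6,7} D(X)={5,7}: W {4,6,7}->{4,6}
So after constraint 3: D(V) = {7,8}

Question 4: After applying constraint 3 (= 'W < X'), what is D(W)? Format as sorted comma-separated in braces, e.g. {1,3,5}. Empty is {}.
Constraint 1 (V < X) on D(V)={4,7,8,9} D(X)={5,7,9}: V {4,7,8,9}->{4,7,8}
Constraint 2 (X < V) on D(X)={5,7,9} D(V)={4,7,8}: X {5,7,9}->{5,7}; V {4,7,8}->{7,8}
Constraint 3 (W < X) on D(W)={4,6,7} D(X)={5,7}: W {4,6,7}->{4,6}
So after constraint 3: D(W) = {4,6}

Answer: {4,6}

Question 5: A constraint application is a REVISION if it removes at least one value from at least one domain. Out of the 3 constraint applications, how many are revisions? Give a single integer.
Answer: 3

Derivation:
Constraint 1 (V < X) on D(V)={4,7,8,9} D(X)={5,7,9}: V {4,7,8,9}->{4,7,8} => REVISION
Constraint 2 (X < V) on D(X)={5,7,9} D(V)={4,7,8}: X {5,7,9}->{5,7}; V {4,7,8}->{7,8} => REVISION
Constraint 3 (W < X) on D(W)={4,6,7} D(X)={5,7}: W {4,6,7}->{4,6} => REVISION
Total revisions = 3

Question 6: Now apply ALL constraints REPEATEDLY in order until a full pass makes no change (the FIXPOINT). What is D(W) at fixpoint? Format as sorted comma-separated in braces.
Answer: {}

Derivation:
pass 0 (initial): D(W)={4,6,7}
pass 1: V {4,7,8,9}->{7,8}; W {4,6,7}->{4,6}; X {5,7,9}->{5,7}
pass 2: V {7,8}->{}; W {4,6}->{}; X {5,7}->{}
pass 3: no change
Fixpoint after 3 passes: D(W) = {}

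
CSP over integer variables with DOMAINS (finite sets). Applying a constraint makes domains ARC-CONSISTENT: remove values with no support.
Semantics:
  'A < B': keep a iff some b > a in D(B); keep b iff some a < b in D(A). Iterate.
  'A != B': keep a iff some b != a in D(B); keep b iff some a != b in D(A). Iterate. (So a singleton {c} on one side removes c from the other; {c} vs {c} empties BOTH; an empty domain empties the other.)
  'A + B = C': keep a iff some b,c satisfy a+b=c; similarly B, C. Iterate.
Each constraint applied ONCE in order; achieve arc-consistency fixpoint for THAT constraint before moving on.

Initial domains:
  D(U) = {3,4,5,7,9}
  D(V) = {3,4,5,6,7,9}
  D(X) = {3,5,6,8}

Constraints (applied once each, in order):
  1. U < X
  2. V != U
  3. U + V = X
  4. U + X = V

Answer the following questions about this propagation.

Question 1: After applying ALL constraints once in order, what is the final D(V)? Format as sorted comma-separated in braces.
Answer: {}

Derivation:
Constraint 1 (U < X) on D(U)={3,4,5,7,9} D(X)={3,5,6,8}: U {3,4,5,7,9}->{3,4,5,7}; X {3,5,6,8}->{5,6,8}
Constraint 2 (V != U) on D(V)={3,4,5,6,7,9} D(U)={3,4,5,7}: no change
Constraint 3 (U + V = X) on D(U)={3,4,5,7} D(V)={3,4,5,6,7,9} D(X)={5,6,8}: U {3,4,5,7}->{3,4,5}; V {3,4,5,6,7,9}->{3,4,5}; X {5,6,8}->{6,8}
Constraint 4 (U + X = V) on D(U)={3,4,5} D(X)={6,8} D(V)={3,4,5}: U {3,4,5}->{}; X {6,8}->{}; V {3,4,5}->{}
So after all 4 constraints: D(V) = {}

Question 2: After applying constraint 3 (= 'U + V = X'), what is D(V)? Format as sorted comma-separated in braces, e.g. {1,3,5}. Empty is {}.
Constraint 1 (U < X) on D(U)={3,4,5,7,9} D(X)={3,5,6,8}: U {3,4,5,7,9}->{3,4,5,7}; X {3,5,6,8}->{5,6,8}
Constraint 2 (V != U) on D(V)={3,4,5,6,7,9} D(U)={3,4,5,7}: no change
Constraint 3 (U + V = X) on D(U)={3,4,5,7} D(V)={3,4,5,6,7,9} D(X)={5,6,8}: U {3,4,5,7}->{3,4,5}; V {3,4,5,6,7,9}->{3,4,5}; X {5,6,8}->{6,8}
So after constraint 3: D(V) = {3,4,5}

Answer: {3,4,5}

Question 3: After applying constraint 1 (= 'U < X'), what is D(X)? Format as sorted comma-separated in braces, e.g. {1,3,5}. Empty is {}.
Constraint 1 (U < X) on D(U)={3,4,5,7,9} D(X)={3,5,6,8}: U {3,4,5,7,9}->{3,4,5,7}; X {3,5,6,8}->{5,6,8}
So after constraint 1: D(X) = {5,6,8}

Answer: {5,6,8}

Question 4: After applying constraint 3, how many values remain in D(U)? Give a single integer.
Answer: 3

Derivation:
Constraint 1 (U < X) on D(U)={3,4,5,7,9} D(X)={3,5,6,8}: U {3,4,5,7,9}->{3,4,5,7}; X {3,5,6,8}->{5,6,8}
Constraint 2 (V != U) on D(V)={3,4,5,6,7,9} D(U)={3,4,5,7}: no change
Constraint 3 (U + V = X) on D(U)={3,4,5,7} D(V)={3,4,5,6,7,9} D(X)={5,6,8}: U {3,4,5,7}->{3,4,5}; V {3,4,5,6,7,9}->{3,4,5}; X {5,6,8}->{6,8}
So after constraint 3: D(U)={3,4,5}, size = 3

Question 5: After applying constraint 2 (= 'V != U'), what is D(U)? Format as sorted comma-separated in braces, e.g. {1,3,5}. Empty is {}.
Answer: {3,4,5,7}

Derivation:
Constraint 1 (U < X) on D(U)={3,4,5,7,9} D(X)={3,5,6,8}: U {3,4,5,7,9}->{3,4,5,7}; X {3,5,6,8}->{5,6,8}
Constraint 2 (V != U) on D(V)={3,4,5,6,7,9} D(U)={3,4,5,7}: no change
So after constraint 2: D(U) = {3,4,5,7}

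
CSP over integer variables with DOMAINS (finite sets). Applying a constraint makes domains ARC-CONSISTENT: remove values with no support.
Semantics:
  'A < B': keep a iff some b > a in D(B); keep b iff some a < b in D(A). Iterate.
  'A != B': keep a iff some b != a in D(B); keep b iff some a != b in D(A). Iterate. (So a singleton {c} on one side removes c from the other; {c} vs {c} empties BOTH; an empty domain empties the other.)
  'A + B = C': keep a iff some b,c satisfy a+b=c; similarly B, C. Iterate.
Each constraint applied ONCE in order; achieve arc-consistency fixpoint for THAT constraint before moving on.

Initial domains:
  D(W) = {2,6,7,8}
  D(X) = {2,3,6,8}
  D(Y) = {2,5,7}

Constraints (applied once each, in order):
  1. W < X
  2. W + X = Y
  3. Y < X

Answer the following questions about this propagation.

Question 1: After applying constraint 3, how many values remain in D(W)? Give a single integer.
Answer: 1

Derivation:
Constraint 1 (W < X) on D(W)={2,6,7,8} D(X)={2,3,6,8}: W {2,6,7,8}->{2,6,7}; X {2,3,6,8}->{3,6,8}
Constraint 2 (W + X = Y) on D(W)={2,6,7} D(X)={3,6,8} D(Y)={2,5,7}: W {2,6,7}->{2}; X {3,6,8}->{3}; Y {2,5,7}->{5}
Constraint 3 (Y < X) on D(Y)={5} D(X)={3}: Y {5}->{}; X {3}->{}
So after constraint 3: D(W)={2}, size = 1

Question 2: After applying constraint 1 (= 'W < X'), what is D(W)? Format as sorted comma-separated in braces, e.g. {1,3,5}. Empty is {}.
Answer: {2,6,7}

Derivation:
Constraint 1 (W < X) on D(W)={2,6,7,8} D(X)={2,3,6,8}: W {2,6,7,8}->{2,6,7}; X {2,3,6,8}->{3,6,8}
So after constraint 1: D(W) = {2,6,7}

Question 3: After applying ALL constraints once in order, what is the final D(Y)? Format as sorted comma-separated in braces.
Constraint 1 (W < X) on D(W)={2,6,7,8} D(X)={2,3,6,8}: W {2,6,7,8}->{2,6,7}; X {2,3,6,8}->{3,6,8}
Constraint 2 (W + X = Y) on D(W)={2,6,7} D(X)={3,6,8} D(Y)={2,5,7}: W {2,6,7}->{2}; X {3,6,8}->{3}; Y {2,5,7}->{5}
Constraint 3 (Y < X) on D(Y)={5} D(X)={3}: Y {5}->{}; X {3}->{}
So after all 3 constraints: D(Y) = {}

Answer: {}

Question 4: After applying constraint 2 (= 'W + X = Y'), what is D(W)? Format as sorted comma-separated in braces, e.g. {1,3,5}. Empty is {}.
Answer: {2}

Derivation:
Constraint 1 (W < X) on D(W)={2,6,7,8} D(X)={2,3,6,8}: W {2,6,7,8}->{2,6,7}; X {2,3,6,8}->{3,6,8}
Constraint 2 (W + X = Y) on D(W)={2,6,7} D(X)={3,6,8} D(Y)={2,5,7}: W {2,6,7}->{2}; X {3,6,8}->{3}; Y {2,5,7}->{5}
So after constraint 2: D(W) = {2}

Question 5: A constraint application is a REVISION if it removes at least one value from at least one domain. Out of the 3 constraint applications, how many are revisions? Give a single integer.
Answer: 3

Derivation:
Constraint 1 (W < X) on D(W)={2,6,7,8} D(X)={2,3,6,8}: W {2,6,7,8}->{2,6,7}; X {2,3,6,8}->{3,6,8} => REVISION
Constraint 2 (W + X = Y) on D(W)={2,6,7} D(X)={3,6,8} D(Y)={2,5,7}: W {2,6,7}->{2}; X {3,6,8}->{3}; Y {2,5,7}->{5} => REVISION
Constraint 3 (Y < X) on D(Y)={5} D(X)={3}: Y {5}->{}; X {3}->{} => REVISION
Total revisions = 3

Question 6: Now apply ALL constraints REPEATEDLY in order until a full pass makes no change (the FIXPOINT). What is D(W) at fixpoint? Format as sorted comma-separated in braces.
Answer: {}

Derivation:
pass 0 (initial): D(W)={2,6,7,8}
pass 1: W {2,6,7,8}->{2}; X {2,3,6,8}->{}; Y {2,5,7}->{}
pass 2: W {2}->{}
pass 3: no change
Fixpoint after 3 passes: D(W) = {}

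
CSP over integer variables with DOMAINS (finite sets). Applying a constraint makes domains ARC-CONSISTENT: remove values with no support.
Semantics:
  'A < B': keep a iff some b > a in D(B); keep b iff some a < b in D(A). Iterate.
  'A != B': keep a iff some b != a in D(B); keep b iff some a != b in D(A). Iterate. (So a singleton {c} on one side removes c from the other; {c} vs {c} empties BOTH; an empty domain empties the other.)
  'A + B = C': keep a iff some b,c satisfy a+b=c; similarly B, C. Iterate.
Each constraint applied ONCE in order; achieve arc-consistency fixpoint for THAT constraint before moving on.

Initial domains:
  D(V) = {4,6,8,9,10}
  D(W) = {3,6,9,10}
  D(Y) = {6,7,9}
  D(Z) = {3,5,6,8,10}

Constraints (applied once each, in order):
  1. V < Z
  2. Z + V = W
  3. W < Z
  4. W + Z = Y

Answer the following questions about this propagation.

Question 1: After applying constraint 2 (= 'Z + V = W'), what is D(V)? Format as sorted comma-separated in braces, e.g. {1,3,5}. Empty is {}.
Constraint 1 (V < Z) on D(V)={4,6,8,9,10} D(Z)={3,5,6,8,10}: V {4,6,8,9,10}->{4,6,8,9}; Z {3,5,6,8,10}->{5,6,8,10}
Constraint 2 (Z + V = W) on D(Z)={5,6,8,10} D(V)={4,6,8,9} D(W)={3,6,9,10}: Z {5,6,8,10}->{5,6}; V {4,6,8,9}->{4}; W {3,6,9,10}->{9,10}
So after constraint 2: D(V) = {4}

Answer: {4}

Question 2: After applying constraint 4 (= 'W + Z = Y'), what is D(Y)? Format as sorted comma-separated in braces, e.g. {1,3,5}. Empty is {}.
Answer: {}

Derivation:
Constraint 1 (V < Z) on D(V)={4,6,8,9,10} D(Z)={3,5,6,8,10}: V {4,6,8,9,10}->{4,6,8,9}; Z {3,5,6,8,10}->{5,6,8,10}
Constraint 2 (Z + V = W) on D(Z)={5,6,8,10} D(V)={4,6,8,9} D(W)={3,6,9,10}: Z {5,6,8,10}->{5,6}; V {4,6,8,9}->{4}; W {3,6,9,10}->{9,10}
Constraint 3 (W < Z) on D(W)={9,10} D(Z)={5,6}: W {9,10}->{}; Z {5,6}->{}
Constraint 4 (W + Z = Y) on D(W)={} D(Z)={} D(Y)={6,7,9}: Y {6,7,9}->{}
So after constraint 4: D(Y) = {}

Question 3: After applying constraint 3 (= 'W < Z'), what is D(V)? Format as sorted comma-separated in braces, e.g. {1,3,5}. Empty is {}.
Answer: {4}

Derivation:
Constraint 1 (V < Z) on D(V)={4,6,8,9,10} D(Z)={3,5,6,8,10}: V {4,6,8,9,10}->{4,6,8,9}; Z {3,5,6,8,10}->{5,6,8,10}
Constraint 2 (Z + V = W) on D(Z)={5,6,8,10} D(V)={4,6,8,9} D(W)={3,6,9,10}: Z {5,6,8,10}->{5,6}; V {4,6,8,9}->{4}; W {3,6,9,10}->{9,10}
Constraint 3 (W < Z) on D(W)={9,10} D(Z)={5,6}: W {9,10}->{}; Z {5,6}->{}
So after constraint 3: D(V) = {4}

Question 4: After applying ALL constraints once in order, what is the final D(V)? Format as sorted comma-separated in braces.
Constraint 1 (V < Z) on D(V)={4,6,8,9,10} D(Z)={3,5,6,8,10}: V {4,6,8,9,10}->{4,6,8,9}; Z {3,5,6,8,10}->{5,6,8,10}
Constraint 2 (Z + V = W) on D(Z)={5,6,8,10} D(V)={4,6,8,9} D(W)={3,6,9,10}: Z {5,6,8,10}->{5,6}; V {4,6,8,9}->{4}; W {3,6,9,10}->{9,10}
Constraint 3 (W < Z) on D(W)={9,10} D(Z)={5,6}: W {9,10}->{}; Z {5,6}->{}
Constraint 4 (W + Z = Y) on D(W)={} D(Z)={} D(Y)={6,7,9}: Y {6,7,9}->{}
So after all 4 constraints: D(V) = {4}

Answer: {4}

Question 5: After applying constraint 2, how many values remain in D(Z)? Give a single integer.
Constraint 1 (V < Z) on D(V)={4,6,8,9,10} D(Z)={3,5,6,8,10}: V {4,6,8,9,10}->{4,6,8,9}; Z {3,5,6,8,10}->{5,6,8,10}
Constraint 2 (Z + V = W) on D(Z)={5,6,8,10} D(V)={4,6,8,9} D(W)={3,6,9,10}: Z {5,6,8,10}->{5,6}; V {4,6,8,9}->{4}; W {3,6,9,10}->{9,10}
So after constraint 2: D(Z)={5,6}, size = 2

Answer: 2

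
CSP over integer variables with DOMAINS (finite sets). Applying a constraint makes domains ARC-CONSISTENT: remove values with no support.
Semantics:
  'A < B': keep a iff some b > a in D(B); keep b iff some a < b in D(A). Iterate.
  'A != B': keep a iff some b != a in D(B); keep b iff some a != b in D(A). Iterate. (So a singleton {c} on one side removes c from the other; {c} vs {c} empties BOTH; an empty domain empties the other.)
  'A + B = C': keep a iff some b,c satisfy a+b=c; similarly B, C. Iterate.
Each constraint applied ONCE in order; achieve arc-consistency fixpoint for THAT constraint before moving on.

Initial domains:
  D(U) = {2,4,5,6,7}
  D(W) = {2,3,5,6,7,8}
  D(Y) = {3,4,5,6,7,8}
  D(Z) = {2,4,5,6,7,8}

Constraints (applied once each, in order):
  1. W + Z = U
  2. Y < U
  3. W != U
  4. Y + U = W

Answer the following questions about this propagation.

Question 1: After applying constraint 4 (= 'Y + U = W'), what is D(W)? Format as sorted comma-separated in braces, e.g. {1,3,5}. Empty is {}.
Constraint 1 (W + Z = U) on D(W)={2,3,5,6,7,8} D(Z)={2,4,5,6,7,8} D(U)={2,4,5,6,7}: W {2,3,5,6,7,8}->{2,3,5}; Z {2,4,5,6,7,8}->{2,4,5}; U {2,4,5,6,7}->{4,5,6,7}
Constraint 2 (Y < U) on D(Y)={3,4,5,6,7,8} D(U)={4,5,6,7}: Y {3,4,5,6,7,8}->{3,4,5,6}
Constraint 3 (W != U) on D(W)={2,3,5} D(U)={4,5,6,7}: no change
Constraint 4 (Y + U = W) on D(Y)={3,4,5,6} D(U)={4,5,6,7} D(W)={2,3,5}: Y {3,4,5,6}->{}; U {4,5,6,7}->{}; W {2,3,5}->{}
So after constraint 4: D(W) = {}

Answer: {}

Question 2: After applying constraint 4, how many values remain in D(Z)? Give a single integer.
Answer: 3

Derivation:
Constraint 1 (W + Z = U) on D(W)={2,3,5,6,7,8} D(Z)={2,4,5,6,7,8} D(U)={2,4,5,6,7}: W {2,3,5,6,7,8}->{2,3,5}; Z {2,4,5,6,7,8}->{2,4,5}; U {2,4,5,6,7}->{4,5,6,7}
Constraint 2 (Y < U) on D(Y)={3,4,5,6,7,8} D(U)={4,5,6,7}: Y {3,4,5,6,7,8}->{3,4,5,6}
Constraint 3 (W != U) on D(W)={2,3,5} D(U)={4,5,6,7}: no change
Constraint 4 (Y + U = W) on D(Y)={3,4,5,6} D(U)={4,5,6,7} D(W)={2,3,5}: Y {3,4,5,6}->{}; U {4,5,6,7}->{}; W {2,3,5}->{}
So after constraint 4: D(Z)={2,4,5}, size = 3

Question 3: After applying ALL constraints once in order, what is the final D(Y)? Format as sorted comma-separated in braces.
Constraint 1 (W + Z = U) on D(W)={2,3,5,6,7,8} D(Z)={2,4,5,6,7,8} D(U)={2,4,5,6,7}: W {2,3,5,6,7,8}->{2,3,5}; Z {2,4,5,6,7,8}->{2,4,5}; U {2,4,5,6,7}->{4,5,6,7}
Constraint 2 (Y < U) on D(Y)={3,4,5,6,7,8} D(U)={4,5,6,7}: Y {3,4,5,6,7,8}->{3,4,5,6}
Constraint 3 (W != U) on D(W)={2,3,5} D(U)={4,5,6,7}: no change
Constraint 4 (Y + U = W) on D(Y)={3,4,5,6} D(U)={4,5,6,7} D(W)={2,3,5}: Y {3,4,5,6}->{}; U {4,5,6,7}->{}; W {2,3,5}->{}
So after all 4 constraints: D(Y) = {}

Answer: {}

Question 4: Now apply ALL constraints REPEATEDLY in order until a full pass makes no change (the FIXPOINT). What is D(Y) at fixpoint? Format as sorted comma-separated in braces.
pass 0 (initial): D(Y)={3,4,5,6,7,8}
pass 1: U {2,4,5,6,7}->{}; W {2,3,5,6,7,8}->{}; Y {3,4,5,6,7,8}->{}; Z {2,4,5,6,7,8}->{2,4,5}
pass 2: Z {2,4,5}->{}
pass 3: no change
Fixpoint after 3 passes: D(Y) = {}

Answer: {}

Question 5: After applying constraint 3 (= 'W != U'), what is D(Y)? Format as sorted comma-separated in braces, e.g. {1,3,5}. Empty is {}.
Answer: {3,4,5,6}

Derivation:
Constraint 1 (W + Z = U) on D(W)={2,3,5,6,7,8} D(Z)={2,4,5,6,7,8} D(U)={2,4,5,6,7}: W {2,3,5,6,7,8}->{2,3,5}; Z {2,4,5,6,7,8}->{2,4,5}; U {2,4,5,6,7}->{4,5,6,7}
Constraint 2 (Y < U) on D(Y)={3,4,5,6,7,8} D(U)={4,5,6,7}: Y {3,4,5,6,7,8}->{3,4,5,6}
Constraint 3 (W != U) on D(W)={2,3,5} D(U)={4,5,6,7}: no change
So after constraint 3: D(Y) = {3,4,5,6}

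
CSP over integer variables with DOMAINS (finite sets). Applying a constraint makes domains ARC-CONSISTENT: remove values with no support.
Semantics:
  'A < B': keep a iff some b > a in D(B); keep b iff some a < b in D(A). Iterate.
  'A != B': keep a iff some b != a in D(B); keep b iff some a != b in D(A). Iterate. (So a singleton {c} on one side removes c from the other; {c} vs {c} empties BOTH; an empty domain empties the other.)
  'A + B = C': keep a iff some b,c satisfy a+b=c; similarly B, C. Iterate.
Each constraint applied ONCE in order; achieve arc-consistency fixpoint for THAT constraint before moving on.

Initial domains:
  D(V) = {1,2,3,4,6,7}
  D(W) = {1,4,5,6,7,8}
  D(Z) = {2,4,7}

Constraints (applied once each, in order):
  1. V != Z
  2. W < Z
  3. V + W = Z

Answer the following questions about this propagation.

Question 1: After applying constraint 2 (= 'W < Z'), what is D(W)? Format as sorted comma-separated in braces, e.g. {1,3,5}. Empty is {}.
Answer: {1,4,5,6}

Derivation:
Constraint 1 (V != Z) on D(V)={1,2,3,4,6,7} D(Z)={2,4,7}: no change
Constraint 2 (W < Z) on D(W)={1,4,5,6,7,8} D(Z)={2,4,7}: W {1,4,5,6,7,8}->{1,4,5,6}
So after constraint 2: D(W) = {1,4,5,6}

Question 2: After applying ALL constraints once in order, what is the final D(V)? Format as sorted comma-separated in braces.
Answer: {1,2,3,6}

Derivation:
Constraint 1 (V != Z) on D(V)={1,2,3,4,6,7} D(Z)={2,4,7}: no change
Constraint 2 (W < Z) on D(W)={1,4,5,6,7,8} D(Z)={2,4,7}: W {1,4,5,6,7,8}->{1,4,5,6}
Constraint 3 (V + W = Z) on D(V)={1,2,3,4,6,7} D(W)={1,4,5,6} D(Z)={2,4,7}: V {1,2,3,4,6,7}->{1,2,3,6}
So after all 3 constraints: D(V) = {1,2,3,6}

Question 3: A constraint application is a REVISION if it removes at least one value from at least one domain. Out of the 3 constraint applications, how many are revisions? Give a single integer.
Answer: 2

Derivation:
Constraint 1 (V != Z) on D(V)={1,2,3,4,6,7} D(Z)={2,4,7}: no change => not a revision
Constraint 2 (W < Z) on D(W)={1,4,5,6,7,8} D(Z)={2,4,7}: W {1,4,5,6,7,8}->{1,4,5,6} => REVISION
Constraint 3 (V + W = Z) on D(V)={1,2,3,4,6,7} D(W)={1,4,5,6} D(Z)={2,4,7}: V {1,2,3,4,6,7}->{1,2,3,6} => REVISION
Total revisions = 2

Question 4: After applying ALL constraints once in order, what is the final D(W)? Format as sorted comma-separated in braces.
Answer: {1,4,5,6}

Derivation:
Constraint 1 (V != Z) on D(V)={1,2,3,4,6,7} D(Z)={2,4,7}: no change
Constraint 2 (W < Z) on D(W)={1,4,5,6,7,8} D(Z)={2,4,7}: W {1,4,5,6,7,8}->{1,4,5,6}
Constraint 3 (V + W = Z) on D(V)={1,2,3,4,6,7} D(W)={1,4,5,6} D(Z)={2,4,7}: V {1,2,3,4,6,7}->{1,2,3,6}
So after all 3 constraints: D(W) = {1,4,5,6}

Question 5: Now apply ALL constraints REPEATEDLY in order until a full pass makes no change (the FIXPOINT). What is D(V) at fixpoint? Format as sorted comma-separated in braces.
pass 0 (initial): D(V)={1,2,3,4,6,7}
pass 1: V {1,2,3,4,6,7}->{1,2,3,6}; W {1,4,5,6,7,8}->{1,4,5,6}
pass 2: no change
Fixpoint after 2 passes: D(V) = {1,2,3,6}

Answer: {1,2,3,6}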